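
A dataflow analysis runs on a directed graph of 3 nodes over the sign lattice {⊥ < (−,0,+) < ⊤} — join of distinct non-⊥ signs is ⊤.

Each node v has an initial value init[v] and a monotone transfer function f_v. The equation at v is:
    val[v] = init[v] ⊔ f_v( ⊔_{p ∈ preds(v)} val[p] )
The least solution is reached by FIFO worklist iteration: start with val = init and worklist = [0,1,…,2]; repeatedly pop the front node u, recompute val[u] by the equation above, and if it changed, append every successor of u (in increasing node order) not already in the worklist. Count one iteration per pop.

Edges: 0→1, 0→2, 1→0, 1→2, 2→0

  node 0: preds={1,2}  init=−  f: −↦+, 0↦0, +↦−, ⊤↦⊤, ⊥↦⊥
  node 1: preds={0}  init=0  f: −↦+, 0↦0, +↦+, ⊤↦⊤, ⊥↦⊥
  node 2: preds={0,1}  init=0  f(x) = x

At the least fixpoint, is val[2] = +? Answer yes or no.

no

Worklist (4 pops):
  #1 pop 0: in=0 → ⊤ (was −); enqueue []
  #2 pop 1: in=⊤ → ⊤ (was 0); enqueue [0]
  #3 pop 2: in=⊤ → ⊤ (was 0); enqueue []
  #4 pop 0: in=⊤ → ⊤ (no change)

Fixpoint:
  val[0] = ⊤
  val[1] = ⊤
  val[2] = ⊤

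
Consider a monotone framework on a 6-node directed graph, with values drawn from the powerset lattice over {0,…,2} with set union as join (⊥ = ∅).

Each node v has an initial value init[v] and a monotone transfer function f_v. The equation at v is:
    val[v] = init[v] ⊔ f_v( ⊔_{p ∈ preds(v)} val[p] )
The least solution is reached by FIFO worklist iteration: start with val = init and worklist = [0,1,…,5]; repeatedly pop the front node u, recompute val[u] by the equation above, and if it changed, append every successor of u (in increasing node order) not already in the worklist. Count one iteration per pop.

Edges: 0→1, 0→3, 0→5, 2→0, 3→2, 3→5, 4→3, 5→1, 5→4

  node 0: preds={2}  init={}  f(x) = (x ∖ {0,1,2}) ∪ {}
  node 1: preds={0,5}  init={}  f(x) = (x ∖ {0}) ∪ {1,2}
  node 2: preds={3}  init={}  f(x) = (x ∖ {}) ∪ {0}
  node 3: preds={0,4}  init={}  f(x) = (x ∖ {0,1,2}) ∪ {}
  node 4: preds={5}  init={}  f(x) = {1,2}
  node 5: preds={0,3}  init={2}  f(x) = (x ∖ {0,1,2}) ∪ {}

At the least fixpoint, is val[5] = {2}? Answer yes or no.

Iteration log — 8 steps:
  step 1. node 0  ⊔preds={}  new={}  stable
  step 2. node 1  ⊔preds={2}  new={1,2}  old={}  +wl: 
  step 3. node 2  ⊔preds={}  new={0}  old={}  +wl: 0
  step 4. node 3  ⊔preds={}  new={}  stable
  step 5. node 4  ⊔preds={2}  new={1,2}  old={}  +wl: 3
  step 6. node 5  ⊔preds={}  new={2}  stable
  step 7. node 0  ⊔preds={0}  new={}  stable
  step 8. node 3  ⊔preds={1,2}  new={}  stable

Least fixpoint reached:
  node 0: {}
  node 1: {1,2}
  node 2: {0}
  node 3: {}
  node 4: {1,2}
  node 5: {2}

yes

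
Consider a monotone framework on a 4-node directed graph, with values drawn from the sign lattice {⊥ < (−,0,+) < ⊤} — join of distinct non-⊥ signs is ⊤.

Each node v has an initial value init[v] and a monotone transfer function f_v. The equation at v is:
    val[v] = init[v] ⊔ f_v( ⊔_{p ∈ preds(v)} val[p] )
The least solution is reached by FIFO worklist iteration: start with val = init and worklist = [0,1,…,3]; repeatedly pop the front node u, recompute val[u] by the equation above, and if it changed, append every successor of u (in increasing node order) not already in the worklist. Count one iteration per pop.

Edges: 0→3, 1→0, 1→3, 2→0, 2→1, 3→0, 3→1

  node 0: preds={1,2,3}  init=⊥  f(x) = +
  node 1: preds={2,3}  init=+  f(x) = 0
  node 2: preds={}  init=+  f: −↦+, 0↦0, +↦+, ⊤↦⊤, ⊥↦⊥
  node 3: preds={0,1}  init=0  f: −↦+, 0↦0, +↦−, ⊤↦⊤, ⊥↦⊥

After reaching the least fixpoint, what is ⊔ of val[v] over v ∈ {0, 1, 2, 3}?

⊤

Iteration log — 6 steps:
  step 1. node 0  ⊔preds=⊤  new=+  old=⊥  +wl: 
  step 2. node 1  ⊔preds=⊤  new=⊤  old=+  +wl: 0
  step 3. node 2  ⊔preds=⊥  new=+  stable
  step 4. node 3  ⊔preds=⊤  new=⊤  old=0  +wl: 1
  step 5. node 0  ⊔preds=⊤  new=+  stable
  step 6. node 1  ⊔preds=⊤  new=⊤  stable

Least fixpoint reached:
  node 0: +
  node 1: ⊤
  node 2: +
  node 3: ⊤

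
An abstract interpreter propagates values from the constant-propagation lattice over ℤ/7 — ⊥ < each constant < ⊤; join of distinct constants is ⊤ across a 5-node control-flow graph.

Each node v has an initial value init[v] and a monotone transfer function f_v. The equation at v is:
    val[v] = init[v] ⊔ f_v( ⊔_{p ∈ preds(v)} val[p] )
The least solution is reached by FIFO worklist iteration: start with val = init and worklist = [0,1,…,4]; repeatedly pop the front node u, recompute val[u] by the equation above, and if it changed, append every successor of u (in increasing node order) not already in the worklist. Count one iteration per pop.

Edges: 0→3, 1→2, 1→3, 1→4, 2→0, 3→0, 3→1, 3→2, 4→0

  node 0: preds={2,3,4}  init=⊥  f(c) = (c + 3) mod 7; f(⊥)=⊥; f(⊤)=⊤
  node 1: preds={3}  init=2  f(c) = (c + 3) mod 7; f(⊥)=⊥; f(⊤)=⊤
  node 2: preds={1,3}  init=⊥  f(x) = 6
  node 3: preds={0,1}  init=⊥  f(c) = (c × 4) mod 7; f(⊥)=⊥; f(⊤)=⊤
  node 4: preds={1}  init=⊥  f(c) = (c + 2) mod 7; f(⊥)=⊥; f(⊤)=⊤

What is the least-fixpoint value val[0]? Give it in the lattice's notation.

Worklist (13 pops):
  #1 pop 0: in=⊥ → ⊥ (no change)
  #2 pop 1: in=⊥ → 2 (no change)
  #3 pop 2: in=2 → 6 (was ⊥); enqueue [0]
  #4 pop 3: in=2 → 1 (was ⊥); enqueue [1,2]
  #5 pop 4: in=2 → 4 (was ⊥); enqueue []
  #6 pop 0: in=⊤ → ⊤ (was ⊥); enqueue [3]
  #7 pop 1: in=1 → ⊤ (was 2); enqueue [4]
  #8 pop 2: in=⊤ → 6 (no change)
  #9 pop 3: in=⊤ → ⊤ (was 1); enqueue [0,1,2]
  #10 pop 4: in=⊤ → ⊤ (was 4); enqueue []
  #11 pop 0: in=⊤ → ⊤ (no change)
  #12 pop 1: in=⊤ → ⊤ (no change)
  #13 pop 2: in=⊤ → 6 (no change)

Fixpoint:
  val[0] = ⊤
  val[1] = ⊤
  val[2] = 6
  val[3] = ⊤
  val[4] = ⊤

⊤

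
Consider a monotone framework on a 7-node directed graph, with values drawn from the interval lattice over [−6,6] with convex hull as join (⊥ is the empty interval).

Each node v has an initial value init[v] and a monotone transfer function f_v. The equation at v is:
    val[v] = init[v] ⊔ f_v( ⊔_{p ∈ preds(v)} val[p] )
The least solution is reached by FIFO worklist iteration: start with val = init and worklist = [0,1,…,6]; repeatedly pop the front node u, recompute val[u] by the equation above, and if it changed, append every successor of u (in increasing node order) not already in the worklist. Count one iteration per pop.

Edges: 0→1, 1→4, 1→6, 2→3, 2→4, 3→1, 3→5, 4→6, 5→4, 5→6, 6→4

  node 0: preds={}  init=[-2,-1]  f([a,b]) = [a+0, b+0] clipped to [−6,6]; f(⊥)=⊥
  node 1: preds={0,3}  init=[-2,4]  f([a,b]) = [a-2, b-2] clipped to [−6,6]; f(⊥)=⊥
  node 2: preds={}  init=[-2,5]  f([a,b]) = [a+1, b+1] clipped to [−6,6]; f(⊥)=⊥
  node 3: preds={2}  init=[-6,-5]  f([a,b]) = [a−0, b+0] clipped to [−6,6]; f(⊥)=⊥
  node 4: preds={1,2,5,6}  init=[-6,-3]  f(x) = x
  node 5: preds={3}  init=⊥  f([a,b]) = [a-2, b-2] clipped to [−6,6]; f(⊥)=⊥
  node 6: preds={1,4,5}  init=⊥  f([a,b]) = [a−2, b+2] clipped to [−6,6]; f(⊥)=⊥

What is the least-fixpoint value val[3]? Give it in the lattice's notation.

[-6,5]

Trace (10 dequeues):
  [1] u=0 | in ⊥ | out [-2,-1] | ==
  [2] u=1 | in [-6,-1] | out [-6,4] | prev [-2,4] | push {}
  [3] u=2 | in ⊥ | out [-2,5] | ==
  [4] u=3 | in [-2,5] | out [-6,5] | prev [-6,-5] | push {1}
  [5] u=4 | in [-6,5] | out [-6,5] | prev [-6,-3] | push {}
  [6] u=5 | in [-6,5] | out [-6,3] | prev ⊥ | push {4}
  [7] u=6 | in [-6,5] | out [-6,6] | prev ⊥ | push {}
  [8] u=1 | in [-6,5] | out [-6,4] | ==
  [9] u=4 | in [-6,6] | out [-6,6] | prev [-6,5] | push {6}
  [10] u=6 | in [-6,6] | out [-6,6] | ==

Converged values:
  [0] [-2,-1]
  [1] [-6,4]
  [2] [-2,5]
  [3] [-6,5]
  [4] [-6,6]
  [5] [-6,3]
  [6] [-6,6]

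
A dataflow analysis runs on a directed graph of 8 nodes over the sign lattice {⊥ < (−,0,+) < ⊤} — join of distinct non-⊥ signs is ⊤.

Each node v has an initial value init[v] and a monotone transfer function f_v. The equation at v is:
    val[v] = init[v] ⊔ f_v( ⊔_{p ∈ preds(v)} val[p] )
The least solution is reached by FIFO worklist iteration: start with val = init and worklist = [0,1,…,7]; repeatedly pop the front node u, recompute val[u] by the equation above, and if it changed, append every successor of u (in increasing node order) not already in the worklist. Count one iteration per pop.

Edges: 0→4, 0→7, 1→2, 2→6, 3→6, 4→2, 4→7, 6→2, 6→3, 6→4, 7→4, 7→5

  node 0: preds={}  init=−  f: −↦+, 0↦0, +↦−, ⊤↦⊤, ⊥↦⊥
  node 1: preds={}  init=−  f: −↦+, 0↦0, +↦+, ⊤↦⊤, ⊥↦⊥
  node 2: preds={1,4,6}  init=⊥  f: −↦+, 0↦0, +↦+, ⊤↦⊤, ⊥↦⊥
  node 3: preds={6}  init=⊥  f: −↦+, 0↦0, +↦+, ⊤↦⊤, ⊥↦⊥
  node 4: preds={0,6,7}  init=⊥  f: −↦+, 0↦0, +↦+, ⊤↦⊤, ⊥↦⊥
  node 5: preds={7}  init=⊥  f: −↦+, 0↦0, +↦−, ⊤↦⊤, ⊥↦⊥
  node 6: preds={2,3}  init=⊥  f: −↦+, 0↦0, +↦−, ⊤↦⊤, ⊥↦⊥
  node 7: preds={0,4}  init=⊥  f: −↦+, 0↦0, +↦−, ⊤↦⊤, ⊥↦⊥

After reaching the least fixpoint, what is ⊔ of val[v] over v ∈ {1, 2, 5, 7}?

⊤

Trace (18 dequeues):
  [1] u=0 | in ⊥ | out − | ==
  [2] u=1 | in ⊥ | out − | ==
  [3] u=2 | in − | out + | prev ⊥ | push {}
  [4] u=3 | in ⊥ | out ⊥ | ==
  [5] u=4 | in − | out + | prev ⊥ | push {2}
  [6] u=5 | in ⊥ | out ⊥ | ==
  [7] u=6 | in + | out − | prev ⊥ | push {3,4}
  [8] u=7 | in ⊤ | out ⊤ | prev ⊥ | push {5}
  [9] u=2 | in ⊤ | out ⊤ | prev + | push {6}
  [10] u=3 | in − | out + | prev ⊥ | push {}
  [11] u=4 | in ⊤ | out ⊤ | prev + | push {2,7}
  [12] u=5 | in ⊤ | out ⊤ | prev ⊥ | push {}
  [13] u=6 | in ⊤ | out ⊤ | prev − | push {3,4}
  [14] u=2 | in ⊤ | out ⊤ | ==
  [15] u=7 | in ⊤ | out ⊤ | ==
  [16] u=3 | in ⊤ | out ⊤ | prev + | push {6}
  [17] u=4 | in ⊤ | out ⊤ | ==
  [18] u=6 | in ⊤ | out ⊤ | ==

Converged values:
  [0] −
  [1] −
  [2] ⊤
  [3] ⊤
  [4] ⊤
  [5] ⊤
  [6] ⊤
  [7] ⊤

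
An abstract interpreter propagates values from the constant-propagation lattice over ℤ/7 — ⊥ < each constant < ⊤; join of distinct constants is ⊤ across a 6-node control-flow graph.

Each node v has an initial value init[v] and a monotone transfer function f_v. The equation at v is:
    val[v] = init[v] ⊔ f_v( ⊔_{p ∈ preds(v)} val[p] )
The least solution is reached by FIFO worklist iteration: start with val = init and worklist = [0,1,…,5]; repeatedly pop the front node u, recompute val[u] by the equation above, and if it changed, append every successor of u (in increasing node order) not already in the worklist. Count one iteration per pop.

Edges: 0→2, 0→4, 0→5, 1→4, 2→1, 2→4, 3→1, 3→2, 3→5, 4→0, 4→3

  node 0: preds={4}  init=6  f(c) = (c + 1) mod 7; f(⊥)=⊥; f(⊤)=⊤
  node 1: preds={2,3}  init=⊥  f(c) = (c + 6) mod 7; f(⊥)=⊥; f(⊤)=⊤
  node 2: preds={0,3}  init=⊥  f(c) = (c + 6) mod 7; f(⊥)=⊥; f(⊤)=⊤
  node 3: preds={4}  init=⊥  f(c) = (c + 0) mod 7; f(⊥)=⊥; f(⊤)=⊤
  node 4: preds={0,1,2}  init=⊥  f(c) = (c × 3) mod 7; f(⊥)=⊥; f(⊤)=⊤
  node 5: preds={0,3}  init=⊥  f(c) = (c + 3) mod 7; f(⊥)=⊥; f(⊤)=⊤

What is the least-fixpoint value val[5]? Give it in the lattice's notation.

Trace (14 dequeues):
  [1] u=0 | in ⊥ | out 6 | ==
  [2] u=1 | in ⊥ | out ⊥ | ==
  [3] u=2 | in 6 | out 5 | prev ⊥ | push {1}
  [4] u=3 | in ⊥ | out ⊥ | ==
  [5] u=4 | in ⊤ | out ⊤ | prev ⊥ | push {0,3}
  [6] u=5 | in 6 | out 2 | prev ⊥ | push {}
  [7] u=1 | in 5 | out 4 | prev ⊥ | push {4}
  [8] u=0 | in ⊤ | out ⊤ | prev 6 | push {2,5}
  [9] u=3 | in ⊤ | out ⊤ | prev ⊥ | push {1}
  [10] u=4 | in ⊤ | out ⊤ | ==
  [11] u=2 | in ⊤ | out ⊤ | prev 5 | push {4}
  [12] u=5 | in ⊤ | out ⊤ | prev 2 | push {}
  [13] u=1 | in ⊤ | out ⊤ | prev 4 | push {}
  [14] u=4 | in ⊤ | out ⊤ | ==

Converged values:
  [0] ⊤
  [1] ⊤
  [2] ⊤
  [3] ⊤
  [4] ⊤
  [5] ⊤

⊤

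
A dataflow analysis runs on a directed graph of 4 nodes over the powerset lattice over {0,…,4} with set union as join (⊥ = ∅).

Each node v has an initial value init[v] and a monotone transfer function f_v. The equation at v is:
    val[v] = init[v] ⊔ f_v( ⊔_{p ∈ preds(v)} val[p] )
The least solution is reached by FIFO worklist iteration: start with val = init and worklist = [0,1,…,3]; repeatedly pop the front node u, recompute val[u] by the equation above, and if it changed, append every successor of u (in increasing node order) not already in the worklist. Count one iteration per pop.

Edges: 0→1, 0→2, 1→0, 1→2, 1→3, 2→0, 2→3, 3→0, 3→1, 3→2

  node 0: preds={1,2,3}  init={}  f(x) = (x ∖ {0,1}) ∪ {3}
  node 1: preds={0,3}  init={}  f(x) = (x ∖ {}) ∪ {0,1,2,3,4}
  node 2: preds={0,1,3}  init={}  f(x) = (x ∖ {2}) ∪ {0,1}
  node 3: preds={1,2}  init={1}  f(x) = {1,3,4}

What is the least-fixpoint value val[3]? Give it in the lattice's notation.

{1,3,4}

Trace (7 dequeues):
  [1] u=0 | in {1} | out {3} | prev {} | push {}
  [2] u=1 | in {1,3} | out {0,1,2,3,4} | prev {} | push {0}
  [3] u=2 | in {0,1,2,3,4} | out {0,1,3,4} | prev {} | push {}
  [4] u=3 | in {0,1,2,3,4} | out {1,3,4} | prev {1} | push {1,2}
  [5] u=0 | in {0,1,2,3,4} | out {2,3,4} | prev {3} | push {}
  [6] u=1 | in {1,2,3,4} | out {0,1,2,3,4} | ==
  [7] u=2 | in {0,1,2,3,4} | out {0,1,3,4} | ==

Converged values:
  [0] {2,3,4}
  [1] {0,1,2,3,4}
  [2] {0,1,3,4}
  [3] {1,3,4}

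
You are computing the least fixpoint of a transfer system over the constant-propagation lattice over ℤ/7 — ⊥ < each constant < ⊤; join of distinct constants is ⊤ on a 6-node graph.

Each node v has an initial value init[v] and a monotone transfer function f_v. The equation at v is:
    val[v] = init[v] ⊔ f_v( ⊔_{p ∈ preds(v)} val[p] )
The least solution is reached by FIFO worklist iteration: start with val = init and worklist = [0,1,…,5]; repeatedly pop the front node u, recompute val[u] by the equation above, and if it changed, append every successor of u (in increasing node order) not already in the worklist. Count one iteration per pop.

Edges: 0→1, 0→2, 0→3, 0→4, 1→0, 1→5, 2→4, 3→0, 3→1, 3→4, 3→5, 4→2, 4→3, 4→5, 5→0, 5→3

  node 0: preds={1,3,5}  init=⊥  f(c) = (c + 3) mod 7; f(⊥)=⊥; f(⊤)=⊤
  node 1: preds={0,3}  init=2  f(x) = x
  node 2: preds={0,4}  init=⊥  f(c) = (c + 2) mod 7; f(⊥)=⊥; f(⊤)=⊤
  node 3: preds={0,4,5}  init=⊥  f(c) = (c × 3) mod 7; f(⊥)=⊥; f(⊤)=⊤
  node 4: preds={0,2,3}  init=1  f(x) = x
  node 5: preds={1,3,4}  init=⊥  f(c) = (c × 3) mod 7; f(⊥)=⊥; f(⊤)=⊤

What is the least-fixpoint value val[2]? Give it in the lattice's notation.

Worklist (11 pops):
  #1 pop 0: in=2 → 5 (was ⊥); enqueue []
  #2 pop 1: in=5 → ⊤ (was 2); enqueue [0]
  #3 pop 2: in=⊤ → ⊤ (was ⊥); enqueue []
  #4 pop 3: in=⊤ → ⊤ (was ⊥); enqueue [1]
  #5 pop 4: in=⊤ → ⊤ (was 1); enqueue [2,3]
  #6 pop 5: in=⊤ → ⊤ (was ⊥); enqueue []
  #7 pop 0: in=⊤ → ⊤ (was 5); enqueue [4]
  #8 pop 1: in=⊤ → ⊤ (no change)
  #9 pop 2: in=⊤ → ⊤ (no change)
  #10 pop 3: in=⊤ → ⊤ (no change)
  #11 pop 4: in=⊤ → ⊤ (no change)

Fixpoint:
  val[0] = ⊤
  val[1] = ⊤
  val[2] = ⊤
  val[3] = ⊤
  val[4] = ⊤
  val[5] = ⊤

⊤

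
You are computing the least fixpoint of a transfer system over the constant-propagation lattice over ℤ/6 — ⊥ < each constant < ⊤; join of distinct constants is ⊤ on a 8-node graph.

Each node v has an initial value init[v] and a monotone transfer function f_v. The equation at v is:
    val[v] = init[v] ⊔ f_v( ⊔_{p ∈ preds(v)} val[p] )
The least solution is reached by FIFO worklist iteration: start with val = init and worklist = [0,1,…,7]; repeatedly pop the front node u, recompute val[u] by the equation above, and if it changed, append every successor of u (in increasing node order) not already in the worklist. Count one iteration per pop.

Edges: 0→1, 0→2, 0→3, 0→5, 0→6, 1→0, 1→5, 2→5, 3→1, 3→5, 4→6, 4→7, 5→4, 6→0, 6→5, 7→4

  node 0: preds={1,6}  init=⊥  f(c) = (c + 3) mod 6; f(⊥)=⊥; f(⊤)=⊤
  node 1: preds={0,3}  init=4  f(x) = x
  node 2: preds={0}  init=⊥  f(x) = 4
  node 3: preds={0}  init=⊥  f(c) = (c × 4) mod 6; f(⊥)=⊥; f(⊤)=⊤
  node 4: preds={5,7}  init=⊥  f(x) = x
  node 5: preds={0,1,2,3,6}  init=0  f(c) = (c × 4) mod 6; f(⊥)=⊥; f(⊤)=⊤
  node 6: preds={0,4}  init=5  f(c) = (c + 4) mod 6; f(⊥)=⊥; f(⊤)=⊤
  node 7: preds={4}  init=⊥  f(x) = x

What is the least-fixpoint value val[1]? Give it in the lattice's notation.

Trace (15 dequeues):
  [1] u=0 | in ⊤ | out ⊤ | prev ⊥ | push {}
  [2] u=1 | in ⊤ | out ⊤ | prev 4 | push {0}
  [3] u=2 | in ⊤ | out 4 | prev ⊥ | push {}
  [4] u=3 | in ⊤ | out ⊤ | prev ⊥ | push {1}
  [5] u=4 | in 0 | out 0 | prev ⊥ | push {}
  [6] u=5 | in ⊤ | out ⊤ | prev 0 | push {4}
  [7] u=6 | in ⊤ | out ⊤ | prev 5 | push {5}
  [8] u=7 | in 0 | out 0 | prev ⊥ | push {}
  [9] u=0 | in ⊤ | out ⊤ | ==
  [10] u=1 | in ⊤ | out ⊤ | ==
  [11] u=4 | in ⊤ | out ⊤ | prev 0 | push {6,7}
  [12] u=5 | in ⊤ | out ⊤ | ==
  [13] u=6 | in ⊤ | out ⊤ | ==
  [14] u=7 | in ⊤ | out ⊤ | prev 0 | push {4}
  [15] u=4 | in ⊤ | out ⊤ | ==

Converged values:
  [0] ⊤
  [1] ⊤
  [2] 4
  [3] ⊤
  [4] ⊤
  [5] ⊤
  [6] ⊤
  [7] ⊤

⊤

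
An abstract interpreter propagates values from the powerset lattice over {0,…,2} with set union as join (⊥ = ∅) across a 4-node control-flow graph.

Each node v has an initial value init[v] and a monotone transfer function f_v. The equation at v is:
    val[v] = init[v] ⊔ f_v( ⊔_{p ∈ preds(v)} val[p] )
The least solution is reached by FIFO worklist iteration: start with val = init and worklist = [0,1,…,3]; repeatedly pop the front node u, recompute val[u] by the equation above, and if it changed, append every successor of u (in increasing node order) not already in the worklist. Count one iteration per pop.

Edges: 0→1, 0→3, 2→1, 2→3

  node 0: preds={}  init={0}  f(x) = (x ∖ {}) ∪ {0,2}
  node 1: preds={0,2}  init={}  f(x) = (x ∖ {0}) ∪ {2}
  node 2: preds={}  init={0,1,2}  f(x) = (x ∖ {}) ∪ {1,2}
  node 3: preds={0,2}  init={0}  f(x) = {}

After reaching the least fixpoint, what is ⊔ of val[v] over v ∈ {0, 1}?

{0,1,2}

Iteration log — 4 steps:
  step 1. node 0  ⊔preds={}  new={0,2}  old={0}  +wl: 
  step 2. node 1  ⊔preds={0,1,2}  new={1,2}  old={}  +wl: 
  step 3. node 2  ⊔preds={}  new={0,1,2}  stable
  step 4. node 3  ⊔preds={0,1,2}  new={0}  stable

Least fixpoint reached:
  node 0: {0,2}
  node 1: {1,2}
  node 2: {0,1,2}
  node 3: {0}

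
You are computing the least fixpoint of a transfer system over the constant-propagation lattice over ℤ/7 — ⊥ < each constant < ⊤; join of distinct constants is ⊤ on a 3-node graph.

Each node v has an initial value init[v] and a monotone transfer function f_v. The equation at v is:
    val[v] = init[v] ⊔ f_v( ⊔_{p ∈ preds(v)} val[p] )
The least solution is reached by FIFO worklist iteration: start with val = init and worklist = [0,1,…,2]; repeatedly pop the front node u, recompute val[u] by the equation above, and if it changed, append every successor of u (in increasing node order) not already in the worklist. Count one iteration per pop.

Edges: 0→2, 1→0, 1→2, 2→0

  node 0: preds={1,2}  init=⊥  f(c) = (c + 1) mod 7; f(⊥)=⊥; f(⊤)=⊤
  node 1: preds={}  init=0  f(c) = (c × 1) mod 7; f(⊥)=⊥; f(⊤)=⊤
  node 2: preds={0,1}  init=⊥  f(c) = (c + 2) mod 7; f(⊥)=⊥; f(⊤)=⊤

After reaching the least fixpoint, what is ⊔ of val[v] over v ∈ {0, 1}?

⊤

Iteration log — 5 steps:
  step 1. node 0  ⊔preds=0  new=1  old=⊥  +wl: 
  step 2. node 1  ⊔preds=⊥  new=0  stable
  step 3. node 2  ⊔preds=⊤  new=⊤  old=⊥  +wl: 0
  step 4. node 0  ⊔preds=⊤  new=⊤  old=1  +wl: 2
  step 5. node 2  ⊔preds=⊤  new=⊤  stable

Least fixpoint reached:
  node 0: ⊤
  node 1: 0
  node 2: ⊤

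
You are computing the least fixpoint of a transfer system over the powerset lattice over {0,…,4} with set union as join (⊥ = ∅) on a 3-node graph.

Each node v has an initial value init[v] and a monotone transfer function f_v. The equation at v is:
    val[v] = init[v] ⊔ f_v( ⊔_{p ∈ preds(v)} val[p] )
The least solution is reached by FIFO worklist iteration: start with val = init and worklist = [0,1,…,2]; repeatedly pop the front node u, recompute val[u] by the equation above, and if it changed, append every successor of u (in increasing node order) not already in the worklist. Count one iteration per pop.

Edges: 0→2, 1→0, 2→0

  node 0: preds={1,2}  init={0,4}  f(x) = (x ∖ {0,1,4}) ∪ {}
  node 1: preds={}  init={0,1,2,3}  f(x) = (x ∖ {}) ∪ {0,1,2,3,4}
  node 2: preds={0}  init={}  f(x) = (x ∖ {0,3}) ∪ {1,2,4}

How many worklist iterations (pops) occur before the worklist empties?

4

Trace (4 dequeues):
  [1] u=0 | in {0,1,2,3} | out {0,2,3,4} | prev {0,4} | push {}
  [2] u=1 | in {} | out {0,1,2,3,4} | prev {0,1,2,3} | push {0}
  [3] u=2 | in {0,2,3,4} | out {1,2,4} | prev {} | push {}
  [4] u=0 | in {0,1,2,3,4} | out {0,2,3,4} | ==

Converged values:
  [0] {0,2,3,4}
  [1] {0,1,2,3,4}
  [2] {1,2,4}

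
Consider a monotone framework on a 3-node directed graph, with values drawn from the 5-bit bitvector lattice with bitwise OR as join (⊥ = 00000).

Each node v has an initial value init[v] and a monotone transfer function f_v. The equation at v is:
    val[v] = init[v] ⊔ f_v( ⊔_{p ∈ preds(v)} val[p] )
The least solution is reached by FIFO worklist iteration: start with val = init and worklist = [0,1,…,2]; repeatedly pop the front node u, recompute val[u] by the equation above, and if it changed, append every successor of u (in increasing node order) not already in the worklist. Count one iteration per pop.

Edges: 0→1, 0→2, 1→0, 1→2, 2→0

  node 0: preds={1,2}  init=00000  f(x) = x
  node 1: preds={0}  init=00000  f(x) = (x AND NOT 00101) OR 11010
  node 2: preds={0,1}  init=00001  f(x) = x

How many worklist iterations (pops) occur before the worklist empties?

Iteration log — 6 steps:
  step 1. node 0  ⊔preds=00001  new=00001  old=00000  +wl: 
  step 2. node 1  ⊔preds=00001  new=11010  old=00000  +wl: 0
  step 3. node 2  ⊔preds=11011  new=11011  old=00001  +wl: 
  step 4. node 0  ⊔preds=11011  new=11011  old=00001  +wl: 1,2
  step 5. node 1  ⊔preds=11011  new=11010  stable
  step 6. node 2  ⊔preds=11011  new=11011  stable

Least fixpoint reached:
  node 0: 11011
  node 1: 11010
  node 2: 11011

6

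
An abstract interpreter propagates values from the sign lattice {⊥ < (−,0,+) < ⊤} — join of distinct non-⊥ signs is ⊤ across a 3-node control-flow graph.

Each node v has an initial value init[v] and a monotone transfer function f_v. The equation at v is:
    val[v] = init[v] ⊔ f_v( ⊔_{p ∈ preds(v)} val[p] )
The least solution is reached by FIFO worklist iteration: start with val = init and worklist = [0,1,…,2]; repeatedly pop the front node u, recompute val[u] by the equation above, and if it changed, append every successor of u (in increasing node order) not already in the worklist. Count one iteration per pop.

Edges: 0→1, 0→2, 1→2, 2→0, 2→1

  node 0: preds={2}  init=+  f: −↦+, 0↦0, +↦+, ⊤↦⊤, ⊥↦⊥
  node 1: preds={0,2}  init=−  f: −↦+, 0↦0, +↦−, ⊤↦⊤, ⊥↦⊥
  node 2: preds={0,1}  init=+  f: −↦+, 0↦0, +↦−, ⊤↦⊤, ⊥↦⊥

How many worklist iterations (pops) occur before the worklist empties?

6

Worklist (6 pops):
  #1 pop 0: in=+ → + (no change)
  #2 pop 1: in=+ → − (no change)
  #3 pop 2: in=⊤ → ⊤ (was +); enqueue [0,1]
  #4 pop 0: in=⊤ → ⊤ (was +); enqueue [2]
  #5 pop 1: in=⊤ → ⊤ (was −); enqueue []
  #6 pop 2: in=⊤ → ⊤ (no change)

Fixpoint:
  val[0] = ⊤
  val[1] = ⊤
  val[2] = ⊤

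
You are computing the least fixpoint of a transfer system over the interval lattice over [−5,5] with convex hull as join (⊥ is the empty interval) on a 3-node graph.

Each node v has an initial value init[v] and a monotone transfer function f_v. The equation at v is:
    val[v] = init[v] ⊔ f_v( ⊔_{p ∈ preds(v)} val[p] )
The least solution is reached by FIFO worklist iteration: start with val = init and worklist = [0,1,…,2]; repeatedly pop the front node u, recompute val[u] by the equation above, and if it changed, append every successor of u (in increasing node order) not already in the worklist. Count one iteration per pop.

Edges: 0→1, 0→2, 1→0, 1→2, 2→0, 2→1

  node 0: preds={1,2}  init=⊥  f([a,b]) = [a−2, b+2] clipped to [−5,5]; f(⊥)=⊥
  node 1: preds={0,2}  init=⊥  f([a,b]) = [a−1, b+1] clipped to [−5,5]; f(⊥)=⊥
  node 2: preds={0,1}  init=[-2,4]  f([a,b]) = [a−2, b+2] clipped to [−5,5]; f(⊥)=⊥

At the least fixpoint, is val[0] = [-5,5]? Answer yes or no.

Iteration log — 6 steps:
  step 1. node 0  ⊔preds=[-2,4]  new=[-4,5]  old=⊥  +wl: 
  step 2. node 1  ⊔preds=[-4,5]  new=[-5,5]  old=⊥  +wl: 0
  step 3. node 2  ⊔preds=[-5,5]  new=[-5,5]  old=[-2,4]  +wl: 1
  step 4. node 0  ⊔preds=[-5,5]  new=[-5,5]  old=[-4,5]  +wl: 2
  step 5. node 1  ⊔preds=[-5,5]  new=[-5,5]  stable
  step 6. node 2  ⊔preds=[-5,5]  new=[-5,5]  stable

Least fixpoint reached:
  node 0: [-5,5]
  node 1: [-5,5]
  node 2: [-5,5]

yes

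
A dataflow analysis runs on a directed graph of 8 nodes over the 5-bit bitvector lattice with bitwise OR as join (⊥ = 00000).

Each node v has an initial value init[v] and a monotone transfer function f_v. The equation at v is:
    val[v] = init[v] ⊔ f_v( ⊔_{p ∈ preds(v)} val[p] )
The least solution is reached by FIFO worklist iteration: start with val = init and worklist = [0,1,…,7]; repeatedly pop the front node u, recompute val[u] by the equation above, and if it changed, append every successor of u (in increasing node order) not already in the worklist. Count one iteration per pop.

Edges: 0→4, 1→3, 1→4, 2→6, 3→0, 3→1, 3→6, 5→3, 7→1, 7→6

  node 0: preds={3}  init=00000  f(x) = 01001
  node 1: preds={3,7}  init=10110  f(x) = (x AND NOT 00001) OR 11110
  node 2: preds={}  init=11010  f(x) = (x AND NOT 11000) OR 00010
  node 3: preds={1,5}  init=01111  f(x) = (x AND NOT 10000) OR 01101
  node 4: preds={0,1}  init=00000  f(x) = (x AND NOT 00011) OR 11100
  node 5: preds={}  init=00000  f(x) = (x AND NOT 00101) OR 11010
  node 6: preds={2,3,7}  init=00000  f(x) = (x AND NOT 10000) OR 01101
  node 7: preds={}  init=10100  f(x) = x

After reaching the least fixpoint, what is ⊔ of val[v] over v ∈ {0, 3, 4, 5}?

11111

Trace (9 dequeues):
  [1] u=0 | in 01111 | out 01001 | prev 00000 | push {}
  [2] u=1 | in 11111 | out 11110 | prev 10110 | push {}
  [3] u=2 | in 00000 | out 11010 | ==
  [4] u=3 | in 11110 | out 01111 | ==
  [5] u=4 | in 11111 | out 11100 | prev 00000 | push {}
  [6] u=5 | in 00000 | out 11010 | prev 00000 | push {3}
  [7] u=6 | in 11111 | out 01111 | prev 00000 | push {}
  [8] u=7 | in 00000 | out 10100 | ==
  [9] u=3 | in 11110 | out 01111 | ==

Converged values:
  [0] 01001
  [1] 11110
  [2] 11010
  [3] 01111
  [4] 11100
  [5] 11010
  [6] 01111
  [7] 10100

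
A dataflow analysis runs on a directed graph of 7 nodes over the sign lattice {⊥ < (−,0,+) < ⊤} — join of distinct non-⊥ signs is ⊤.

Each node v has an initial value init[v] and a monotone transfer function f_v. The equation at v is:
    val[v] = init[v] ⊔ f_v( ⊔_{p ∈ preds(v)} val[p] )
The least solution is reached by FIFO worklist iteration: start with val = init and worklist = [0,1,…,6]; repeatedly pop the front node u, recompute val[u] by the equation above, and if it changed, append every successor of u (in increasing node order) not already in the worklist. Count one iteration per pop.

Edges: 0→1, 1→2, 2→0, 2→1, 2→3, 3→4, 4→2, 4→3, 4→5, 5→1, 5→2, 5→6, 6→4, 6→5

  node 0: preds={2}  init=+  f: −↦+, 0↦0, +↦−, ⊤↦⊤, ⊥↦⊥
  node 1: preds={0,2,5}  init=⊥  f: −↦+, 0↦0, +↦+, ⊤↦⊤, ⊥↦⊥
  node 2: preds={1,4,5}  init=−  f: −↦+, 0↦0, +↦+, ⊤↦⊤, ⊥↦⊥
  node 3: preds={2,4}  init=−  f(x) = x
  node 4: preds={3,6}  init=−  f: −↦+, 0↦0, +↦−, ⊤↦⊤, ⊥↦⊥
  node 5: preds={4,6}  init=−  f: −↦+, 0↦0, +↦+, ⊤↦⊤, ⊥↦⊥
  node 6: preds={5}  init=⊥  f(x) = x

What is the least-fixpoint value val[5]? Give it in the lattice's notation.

Trace (13 dequeues):
  [1] u=0 | in − | out + | ==
  [2] u=1 | in ⊤ | out ⊤ | prev ⊥ | push {}
  [3] u=2 | in ⊤ | out ⊤ | prev − | push {0,1}
  [4] u=3 | in ⊤ | out ⊤ | prev − | push {}
  [5] u=4 | in ⊤ | out ⊤ | prev − | push {2,3}
  [6] u=5 | in ⊤ | out ⊤ | prev − | push {}
  [7] u=6 | in ⊤ | out ⊤ | prev ⊥ | push {4,5}
  [8] u=0 | in ⊤ | out ⊤ | prev + | push {}
  [9] u=1 | in ⊤ | out ⊤ | ==
  [10] u=2 | in ⊤ | out ⊤ | ==
  [11] u=3 | in ⊤ | out ⊤ | ==
  [12] u=4 | in ⊤ | out ⊤ | ==
  [13] u=5 | in ⊤ | out ⊤ | ==

Converged values:
  [0] ⊤
  [1] ⊤
  [2] ⊤
  [3] ⊤
  [4] ⊤
  [5] ⊤
  [6] ⊤

⊤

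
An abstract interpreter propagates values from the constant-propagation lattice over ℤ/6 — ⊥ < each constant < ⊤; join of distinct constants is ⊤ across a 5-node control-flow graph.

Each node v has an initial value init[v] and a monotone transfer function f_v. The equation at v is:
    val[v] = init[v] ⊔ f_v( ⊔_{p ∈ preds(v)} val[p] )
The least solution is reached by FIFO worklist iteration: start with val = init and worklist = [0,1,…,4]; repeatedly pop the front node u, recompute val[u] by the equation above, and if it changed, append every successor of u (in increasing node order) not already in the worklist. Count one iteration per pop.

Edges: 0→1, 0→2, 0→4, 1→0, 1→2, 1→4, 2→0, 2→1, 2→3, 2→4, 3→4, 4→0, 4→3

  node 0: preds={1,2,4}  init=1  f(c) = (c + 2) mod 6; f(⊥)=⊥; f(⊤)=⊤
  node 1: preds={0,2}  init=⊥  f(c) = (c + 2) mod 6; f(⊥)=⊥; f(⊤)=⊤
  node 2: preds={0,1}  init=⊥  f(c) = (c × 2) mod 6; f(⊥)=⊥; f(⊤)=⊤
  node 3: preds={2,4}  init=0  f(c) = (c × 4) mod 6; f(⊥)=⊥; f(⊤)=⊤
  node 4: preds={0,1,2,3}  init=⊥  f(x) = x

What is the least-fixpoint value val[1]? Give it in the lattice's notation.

Worklist (11 pops):
  #1 pop 0: in=⊥ → 1 (no change)
  #2 pop 1: in=1 → 3 (was ⊥); enqueue [0]
  #3 pop 2: in=⊤ → ⊤ (was ⊥); enqueue [1]
  #4 pop 3: in=⊤ → ⊤ (was 0); enqueue []
  #5 pop 4: in=⊤ → ⊤ (was ⊥); enqueue [3]
  #6 pop 0: in=⊤ → ⊤ (was 1); enqueue [2,4]
  #7 pop 1: in=⊤ → ⊤ (was 3); enqueue [0]
  #8 pop 3: in=⊤ → ⊤ (no change)
  #9 pop 2: in=⊤ → ⊤ (no change)
  #10 pop 4: in=⊤ → ⊤ (no change)
  #11 pop 0: in=⊤ → ⊤ (no change)

Fixpoint:
  val[0] = ⊤
  val[1] = ⊤
  val[2] = ⊤
  val[3] = ⊤
  val[4] = ⊤

⊤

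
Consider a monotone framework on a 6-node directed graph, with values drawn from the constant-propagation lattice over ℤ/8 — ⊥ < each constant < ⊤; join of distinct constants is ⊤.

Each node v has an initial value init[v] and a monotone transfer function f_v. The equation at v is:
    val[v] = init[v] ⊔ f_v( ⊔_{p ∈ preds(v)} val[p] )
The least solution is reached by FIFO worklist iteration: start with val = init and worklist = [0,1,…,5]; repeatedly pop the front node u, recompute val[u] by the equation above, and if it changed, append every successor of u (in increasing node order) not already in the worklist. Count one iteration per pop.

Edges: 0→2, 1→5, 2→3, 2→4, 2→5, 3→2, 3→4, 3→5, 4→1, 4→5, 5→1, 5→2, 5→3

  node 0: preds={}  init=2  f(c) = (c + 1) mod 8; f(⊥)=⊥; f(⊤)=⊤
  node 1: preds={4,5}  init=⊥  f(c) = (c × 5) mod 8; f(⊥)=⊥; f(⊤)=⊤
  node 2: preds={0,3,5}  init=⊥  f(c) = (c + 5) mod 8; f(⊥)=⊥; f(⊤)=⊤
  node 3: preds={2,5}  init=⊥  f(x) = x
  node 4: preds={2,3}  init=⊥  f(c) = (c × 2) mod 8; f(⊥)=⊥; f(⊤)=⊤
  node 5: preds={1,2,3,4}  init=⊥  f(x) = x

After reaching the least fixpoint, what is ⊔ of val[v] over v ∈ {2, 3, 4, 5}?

⊤

Iteration log — 13 steps:
  step 1. node 0  ⊔preds=⊥  new=2  stable
  step 2. node 1  ⊔preds=⊥  new=⊥  stable
  step 3. node 2  ⊔preds=2  new=7  old=⊥  +wl: 
  step 4. node 3  ⊔preds=7  new=7  old=⊥  +wl: 2
  step 5. node 4  ⊔preds=7  new=6  old=⊥  +wl: 1
  step 6. node 5  ⊔preds=⊤  new=⊤  old=⊥  +wl: 3
  step 7. node 2  ⊔preds=⊤  new=⊤  old=7  +wl: 4,5
  step 8. node 1  ⊔preds=⊤  new=⊤  old=⊥  +wl: 
  step 9. node 3  ⊔preds=⊤  new=⊤  old=7  +wl: 2
  step 10. node 4  ⊔preds=⊤  new=⊤  old=6  +wl: 1
  step 11. node 5  ⊔preds=⊤  new=⊤  stable
  step 12. node 2  ⊔preds=⊤  new=⊤  stable
  step 13. node 1  ⊔preds=⊤  new=⊤  stable

Least fixpoint reached:
  node 0: 2
  node 1: ⊤
  node 2: ⊤
  node 3: ⊤
  node 4: ⊤
  node 5: ⊤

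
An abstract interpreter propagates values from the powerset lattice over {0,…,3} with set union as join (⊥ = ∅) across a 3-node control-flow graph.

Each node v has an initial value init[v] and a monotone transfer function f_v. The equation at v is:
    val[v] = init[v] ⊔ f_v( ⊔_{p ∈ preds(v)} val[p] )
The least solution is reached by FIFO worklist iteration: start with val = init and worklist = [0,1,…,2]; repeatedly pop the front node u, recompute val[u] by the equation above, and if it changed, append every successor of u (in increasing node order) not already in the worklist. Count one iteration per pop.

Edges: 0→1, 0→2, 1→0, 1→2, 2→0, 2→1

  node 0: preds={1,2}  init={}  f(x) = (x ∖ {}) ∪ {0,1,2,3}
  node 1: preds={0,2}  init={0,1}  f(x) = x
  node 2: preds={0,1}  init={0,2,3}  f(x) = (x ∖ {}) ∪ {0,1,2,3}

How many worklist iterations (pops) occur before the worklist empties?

5

Worklist (5 pops):
  #1 pop 0: in={0,1,2,3} → {0,1,2,3} (was {}); enqueue []
  #2 pop 1: in={0,1,2,3} → {0,1,2,3} (was {0,1}); enqueue [0]
  #3 pop 2: in={0,1,2,3} → {0,1,2,3} (was {0,2,3}); enqueue [1]
  #4 pop 0: in={0,1,2,3} → {0,1,2,3} (no change)
  #5 pop 1: in={0,1,2,3} → {0,1,2,3} (no change)

Fixpoint:
  val[0] = {0,1,2,3}
  val[1] = {0,1,2,3}
  val[2] = {0,1,2,3}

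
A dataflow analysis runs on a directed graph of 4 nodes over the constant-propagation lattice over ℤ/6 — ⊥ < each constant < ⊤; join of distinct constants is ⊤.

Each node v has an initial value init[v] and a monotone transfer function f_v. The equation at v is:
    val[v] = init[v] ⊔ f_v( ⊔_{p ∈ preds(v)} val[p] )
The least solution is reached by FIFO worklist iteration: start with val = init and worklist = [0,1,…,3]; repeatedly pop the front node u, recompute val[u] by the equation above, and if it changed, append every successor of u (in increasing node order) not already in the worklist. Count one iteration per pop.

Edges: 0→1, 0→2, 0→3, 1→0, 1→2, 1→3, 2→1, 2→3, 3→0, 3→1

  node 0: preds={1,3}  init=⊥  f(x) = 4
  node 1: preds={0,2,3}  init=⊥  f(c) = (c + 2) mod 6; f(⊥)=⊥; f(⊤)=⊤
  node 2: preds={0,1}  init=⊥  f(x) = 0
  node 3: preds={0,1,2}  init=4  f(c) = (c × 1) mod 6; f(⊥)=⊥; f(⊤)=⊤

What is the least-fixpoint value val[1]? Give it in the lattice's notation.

Worklist (9 pops):
  #1 pop 0: in=4 → 4 (was ⊥); enqueue []
  #2 pop 1: in=4 → 0 (was ⊥); enqueue [0]
  #3 pop 2: in=⊤ → 0 (was ⊥); enqueue [1]
  #4 pop 3: in=⊤ → ⊤ (was 4); enqueue []
  #5 pop 0: in=⊤ → 4 (no change)
  #6 pop 1: in=⊤ → ⊤ (was 0); enqueue [0,2,3]
  #7 pop 0: in=⊤ → 4 (no change)
  #8 pop 2: in=⊤ → 0 (no change)
  #9 pop 3: in=⊤ → ⊤ (no change)

Fixpoint:
  val[0] = 4
  val[1] = ⊤
  val[2] = 0
  val[3] = ⊤

⊤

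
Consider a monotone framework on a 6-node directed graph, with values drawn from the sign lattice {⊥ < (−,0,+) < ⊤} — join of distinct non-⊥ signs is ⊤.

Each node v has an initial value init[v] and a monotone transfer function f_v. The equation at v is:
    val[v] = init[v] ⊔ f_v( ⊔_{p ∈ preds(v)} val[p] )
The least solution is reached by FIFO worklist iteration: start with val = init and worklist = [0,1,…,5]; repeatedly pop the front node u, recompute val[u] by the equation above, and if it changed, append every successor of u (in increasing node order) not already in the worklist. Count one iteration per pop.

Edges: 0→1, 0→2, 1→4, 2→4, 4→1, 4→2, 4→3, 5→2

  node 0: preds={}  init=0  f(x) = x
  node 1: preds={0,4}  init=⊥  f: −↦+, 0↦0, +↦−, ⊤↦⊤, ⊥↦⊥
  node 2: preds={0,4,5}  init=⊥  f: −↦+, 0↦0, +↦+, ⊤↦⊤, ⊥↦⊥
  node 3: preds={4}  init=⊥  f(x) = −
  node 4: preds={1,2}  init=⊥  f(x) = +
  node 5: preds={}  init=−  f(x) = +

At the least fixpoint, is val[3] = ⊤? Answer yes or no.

no

Trace (10 dequeues):
  [1] u=0 | in ⊥ | out 0 | ==
  [2] u=1 | in 0 | out 0 | prev ⊥ | push {}
  [3] u=2 | in ⊤ | out ⊤ | prev ⊥ | push {}
  [4] u=3 | in ⊥ | out − | prev ⊥ | push {}
  [5] u=4 | in ⊤ | out + | prev ⊥ | push {1,2,3}
  [6] u=5 | in ⊥ | out ⊤ | prev − | push {}
  [7] u=1 | in ⊤ | out ⊤ | prev 0 | push {4}
  [8] u=2 | in ⊤ | out ⊤ | ==
  [9] u=3 | in + | out − | ==
  [10] u=4 | in ⊤ | out + | ==

Converged values:
  [0] 0
  [1] ⊤
  [2] ⊤
  [3] −
  [4] +
  [5] ⊤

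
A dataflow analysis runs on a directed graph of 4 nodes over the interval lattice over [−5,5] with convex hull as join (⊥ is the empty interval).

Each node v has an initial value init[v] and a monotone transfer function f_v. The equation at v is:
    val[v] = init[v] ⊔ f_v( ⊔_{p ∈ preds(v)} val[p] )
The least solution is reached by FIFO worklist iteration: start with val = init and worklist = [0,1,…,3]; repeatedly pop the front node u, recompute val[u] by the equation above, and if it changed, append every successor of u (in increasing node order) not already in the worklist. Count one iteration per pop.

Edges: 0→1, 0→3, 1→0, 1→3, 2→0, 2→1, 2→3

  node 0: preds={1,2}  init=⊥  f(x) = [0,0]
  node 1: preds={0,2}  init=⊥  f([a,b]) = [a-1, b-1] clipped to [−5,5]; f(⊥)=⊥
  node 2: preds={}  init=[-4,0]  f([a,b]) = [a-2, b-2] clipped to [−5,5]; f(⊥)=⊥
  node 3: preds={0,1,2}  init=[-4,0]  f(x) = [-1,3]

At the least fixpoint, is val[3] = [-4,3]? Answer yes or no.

Trace (5 dequeues):
  [1] u=0 | in [-4,0] | out [0,0] | prev ⊥ | push {}
  [2] u=1 | in [-4,0] | out [-5,-1] | prev ⊥ | push {0}
  [3] u=2 | in ⊥ | out [-4,0] | ==
  [4] u=3 | in [-5,0] | out [-4,3] | prev [-4,0] | push {}
  [5] u=0 | in [-5,0] | out [0,0] | ==

Converged values:
  [0] [0,0]
  [1] [-5,-1]
  [2] [-4,0]
  [3] [-4,3]

yes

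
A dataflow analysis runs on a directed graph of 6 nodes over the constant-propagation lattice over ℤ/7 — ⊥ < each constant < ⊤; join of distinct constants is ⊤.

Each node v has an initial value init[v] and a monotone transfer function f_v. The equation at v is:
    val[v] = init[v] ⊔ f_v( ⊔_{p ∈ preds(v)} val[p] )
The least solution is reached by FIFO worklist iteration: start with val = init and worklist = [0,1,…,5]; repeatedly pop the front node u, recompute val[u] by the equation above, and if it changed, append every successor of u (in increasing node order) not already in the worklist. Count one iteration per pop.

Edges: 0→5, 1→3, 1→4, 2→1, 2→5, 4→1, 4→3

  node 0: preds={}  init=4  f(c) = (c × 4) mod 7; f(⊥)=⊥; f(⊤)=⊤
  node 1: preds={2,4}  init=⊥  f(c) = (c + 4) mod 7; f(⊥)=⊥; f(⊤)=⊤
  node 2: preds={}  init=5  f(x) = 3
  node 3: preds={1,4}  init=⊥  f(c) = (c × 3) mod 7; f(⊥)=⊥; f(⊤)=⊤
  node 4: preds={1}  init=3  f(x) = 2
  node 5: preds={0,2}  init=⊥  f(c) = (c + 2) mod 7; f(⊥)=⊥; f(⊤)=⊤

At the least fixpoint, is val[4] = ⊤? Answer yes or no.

Worklist (8 pops):
  #1 pop 0: in=⊥ → 4 (no change)
  #2 pop 1: in=⊤ → ⊤ (was ⊥); enqueue []
  #3 pop 2: in=⊥ → ⊤ (was 5); enqueue [1]
  #4 pop 3: in=⊤ → ⊤ (was ⊥); enqueue []
  #5 pop 4: in=⊤ → ⊤ (was 3); enqueue [3]
  #6 pop 5: in=⊤ → ⊤ (was ⊥); enqueue []
  #7 pop 1: in=⊤ → ⊤ (no change)
  #8 pop 3: in=⊤ → ⊤ (no change)

Fixpoint:
  val[0] = 4
  val[1] = ⊤
  val[2] = ⊤
  val[3] = ⊤
  val[4] = ⊤
  val[5] = ⊤

yes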